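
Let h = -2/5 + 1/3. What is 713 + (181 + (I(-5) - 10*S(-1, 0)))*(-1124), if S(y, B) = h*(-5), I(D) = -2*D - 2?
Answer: -623929/3 ≈ -2.0798e+5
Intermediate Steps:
h = -1/15 (h = -2*⅕ + 1*(⅓) = -⅖ + ⅓ = -1/15 ≈ -0.066667)
I(D) = -2 - 2*D
S(y, B) = ⅓ (S(y, B) = -1/15*(-5) = ⅓)
713 + (181 + (I(-5) - 10*S(-1, 0)))*(-1124) = 713 + (181 + ((-2 - 2*(-5)) - 10*⅓))*(-1124) = 713 + (181 + ((-2 + 10) - 10/3))*(-1124) = 713 + (181 + (8 - 10/3))*(-1124) = 713 + (181 + 14/3)*(-1124) = 713 + (557/3)*(-1124) = 713 - 626068/3 = -623929/3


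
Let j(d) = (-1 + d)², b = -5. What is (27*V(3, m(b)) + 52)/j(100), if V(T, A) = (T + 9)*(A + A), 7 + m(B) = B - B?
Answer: -4484/9801 ≈ -0.45750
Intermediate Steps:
m(B) = -7 (m(B) = -7 + (B - B) = -7 + 0 = -7)
V(T, A) = 2*A*(9 + T) (V(T, A) = (9 + T)*(2*A) = 2*A*(9 + T))
(27*V(3, m(b)) + 52)/j(100) = (27*(2*(-7)*(9 + 3)) + 52)/((-1 + 100)²) = (27*(2*(-7)*12) + 52)/(99²) = (27*(-168) + 52)/9801 = (-4536 + 52)*(1/9801) = -4484*1/9801 = -4484/9801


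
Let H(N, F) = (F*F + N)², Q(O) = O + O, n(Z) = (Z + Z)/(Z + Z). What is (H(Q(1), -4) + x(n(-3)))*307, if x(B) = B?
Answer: 99775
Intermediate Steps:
n(Z) = 1 (n(Z) = (2*Z)/((2*Z)) = (2*Z)*(1/(2*Z)) = 1)
Q(O) = 2*O
H(N, F) = (N + F²)² (H(N, F) = (F² + N)² = (N + F²)²)
(H(Q(1), -4) + x(n(-3)))*307 = ((2*1 + (-4)²)² + 1)*307 = ((2 + 16)² + 1)*307 = (18² + 1)*307 = (324 + 1)*307 = 325*307 = 99775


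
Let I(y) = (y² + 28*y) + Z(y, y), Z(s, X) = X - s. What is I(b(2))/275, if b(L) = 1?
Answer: 29/275 ≈ 0.10545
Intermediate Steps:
I(y) = y² + 28*y (I(y) = (y² + 28*y) + (y - y) = (y² + 28*y) + 0 = y² + 28*y)
I(b(2))/275 = (1*(28 + 1))/275 = (1*29)*(1/275) = 29*(1/275) = 29/275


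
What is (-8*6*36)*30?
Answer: -51840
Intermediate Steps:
(-8*6*36)*30 = -48*36*30 = -1728*30 = -51840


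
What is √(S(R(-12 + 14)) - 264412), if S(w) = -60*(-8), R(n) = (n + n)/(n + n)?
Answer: 2*I*√65983 ≈ 513.74*I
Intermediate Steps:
R(n) = 1 (R(n) = (2*n)/((2*n)) = (2*n)*(1/(2*n)) = 1)
S(w) = 480
√(S(R(-12 + 14)) - 264412) = √(480 - 264412) = √(-263932) = 2*I*√65983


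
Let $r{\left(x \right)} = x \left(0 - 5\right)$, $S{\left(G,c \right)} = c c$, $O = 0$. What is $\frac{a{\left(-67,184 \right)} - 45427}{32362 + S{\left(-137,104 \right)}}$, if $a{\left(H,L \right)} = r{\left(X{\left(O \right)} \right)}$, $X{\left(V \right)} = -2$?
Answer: $- \frac{45417}{43178} \approx -1.0519$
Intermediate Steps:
$S{\left(G,c \right)} = c^{2}$
$r{\left(x \right)} = - 5 x$ ($r{\left(x \right)} = x \left(-5\right) = - 5 x$)
$a{\left(H,L \right)} = 10$ ($a{\left(H,L \right)} = \left(-5\right) \left(-2\right) = 10$)
$\frac{a{\left(-67,184 \right)} - 45427}{32362 + S{\left(-137,104 \right)}} = \frac{10 - 45427}{32362 + 104^{2}} = - \frac{45417}{32362 + 10816} = - \frac{45417}{43178}$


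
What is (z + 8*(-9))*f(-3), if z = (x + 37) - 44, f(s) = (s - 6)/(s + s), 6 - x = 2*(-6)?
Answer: -183/2 ≈ -91.500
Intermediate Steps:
x = 18 (x = 6 - 2*(-6) = 6 - 1*(-12) = 6 + 12 = 18)
f(s) = (-6 + s)/(2*s) (f(s) = (-6 + s)/((2*s)) = (-6 + s)*(1/(2*s)) = (-6 + s)/(2*s))
z = 11 (z = (18 + 37) - 44 = 55 - 44 = 11)
(z + 8*(-9))*f(-3) = (11 + 8*(-9))*((1/2)*(-6 - 3)/(-3)) = (11 - 72)*((1/2)*(-1/3)*(-9)) = -61*3/2 = -183/2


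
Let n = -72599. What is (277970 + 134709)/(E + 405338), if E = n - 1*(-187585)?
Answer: 412679/520324 ≈ 0.79312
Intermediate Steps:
E = 114986 (E = -72599 - 1*(-187585) = -72599 + 187585 = 114986)
(277970 + 134709)/(E + 405338) = (277970 + 134709)/(114986 + 405338) = 412679/520324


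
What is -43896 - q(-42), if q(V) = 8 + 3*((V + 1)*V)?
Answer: -49070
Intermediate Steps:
q(V) = 8 + 3*V*(1 + V) (q(V) = 8 + 3*((1 + V)*V) = 8 + 3*(V*(1 + V)) = 8 + 3*V*(1 + V))
-43896 - q(-42) = -43896 - (8 + 3*(-42) + 3*(-42)²) = -43896 - (8 - 126 + 3*1764) = -43896 - (8 - 126 + 5292) = -43896 - 1*5174 = -43896 - 5174 = -49070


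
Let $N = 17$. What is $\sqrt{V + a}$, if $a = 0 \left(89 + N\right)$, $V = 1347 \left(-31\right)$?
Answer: $i \sqrt{41757} \approx 204.35 i$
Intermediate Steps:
$V = -41757$
$a = 0$ ($a = 0 \left(89 + 17\right) = 0 \cdot 106 = 0$)
$\sqrt{V + a} = \sqrt{-41757 + 0} = \sqrt{-41757} = i \sqrt{41757}$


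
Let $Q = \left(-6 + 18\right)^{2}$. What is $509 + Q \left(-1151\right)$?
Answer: $-165235$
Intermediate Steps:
$Q = 144$ ($Q = 12^{2} = 144$)
$509 + Q \left(-1151\right) = 509 + 144 \left(-1151\right) = 509 - 165744 = -165235$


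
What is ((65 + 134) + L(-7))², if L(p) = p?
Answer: 36864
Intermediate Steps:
((65 + 134) + L(-7))² = ((65 + 134) - 7)² = (199 - 7)² = 192² = 36864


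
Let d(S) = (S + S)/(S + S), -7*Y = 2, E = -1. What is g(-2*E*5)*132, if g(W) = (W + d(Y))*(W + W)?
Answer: 29040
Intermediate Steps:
Y = -2/7 (Y = -1/7*2 = -2/7 ≈ -0.28571)
d(S) = 1 (d(S) = (2*S)/((2*S)) = (2*S)*(1/(2*S)) = 1)
g(W) = 2*W*(1 + W) (g(W) = (W + 1)*(W + W) = (1 + W)*(2*W) = 2*W*(1 + W))
g(-2*E*5)*132 = (2*(-2*(-1)*5)*(1 - 2*(-1)*5))*132 = (2*(2*5)*(1 + 2*5))*132 = (2*10*(1 + 10))*132 = (2*10*11)*132 = 220*132 = 29040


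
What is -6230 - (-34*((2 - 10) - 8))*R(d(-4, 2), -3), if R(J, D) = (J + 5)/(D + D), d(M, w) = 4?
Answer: -5414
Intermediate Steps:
R(J, D) = (5 + J)/(2*D) (R(J, D) = (5 + J)/((2*D)) = (5 + J)*(1/(2*D)) = (5 + J)/(2*D))
-6230 - (-34*((2 - 10) - 8))*R(d(-4, 2), -3) = -6230 - (-34*((2 - 10) - 8))*(1/2)*(5 + 4)/(-3) = -6230 - (-34*(-8 - 8))*(1/2)*(-1/3)*9 = -6230 - (-34*(-16))*(-3)/2 = -6230 - 544*(-3)/2 = -6230 - 1*(-816) = -6230 + 816 = -5414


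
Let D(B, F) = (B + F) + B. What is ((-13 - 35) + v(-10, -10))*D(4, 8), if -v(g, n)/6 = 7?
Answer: -1440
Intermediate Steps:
v(g, n) = -42 (v(g, n) = -6*7 = -42)
D(B, F) = F + 2*B
((-13 - 35) + v(-10, -10))*D(4, 8) = ((-13 - 35) - 42)*(8 + 2*4) = (-48 - 42)*(8 + 8) = -90*16 = -1440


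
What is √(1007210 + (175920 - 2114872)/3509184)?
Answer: √988771696933218/31332 ≈ 1003.6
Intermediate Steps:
√(1007210 + (175920 - 2114872)/3509184) = √(1007210 - 1938952*1/3509184) = √(1007210 - 242369/438648) = √(441810409711/438648) = √988771696933218/31332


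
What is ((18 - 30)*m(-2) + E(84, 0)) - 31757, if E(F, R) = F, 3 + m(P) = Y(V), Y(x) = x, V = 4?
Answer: -31685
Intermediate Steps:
m(P) = 1 (m(P) = -3 + 4 = 1)
((18 - 30)*m(-2) + E(84, 0)) - 31757 = ((18 - 30)*1 + 84) - 31757 = (-12*1 + 84) - 31757 = (-12 + 84) - 31757 = 72 - 31757 = -31685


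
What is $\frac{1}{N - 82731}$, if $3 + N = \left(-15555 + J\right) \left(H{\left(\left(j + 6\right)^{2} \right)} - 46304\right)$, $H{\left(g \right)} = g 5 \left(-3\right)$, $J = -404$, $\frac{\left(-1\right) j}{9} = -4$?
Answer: $\frac{1}{1161157942} \approx 8.6121 \cdot 10^{-10}$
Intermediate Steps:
$j = 36$ ($j = \left(-9\right) \left(-4\right) = 36$)
$H{\left(g \right)} = - 15 g$ ($H{\left(g \right)} = 5 g \left(-3\right) = - 15 g$)
$N = 1161240673$ ($N = -3 + \left(-15555 - 404\right) \left(- 15 \left(36 + 6\right)^{2} - 46304\right) = -3 - 15959 \left(- 15 \cdot 42^{2} - 46304\right) = -3 - 15959 \left(\left(-15\right) 1764 - 46304\right) = -3 - 15959 \left(-26460 - 46304\right) = -3 - -1161240676 = -3 + 1161240676 = 1161240673$)
$\frac{1}{N - 82731} = \frac{1}{1161240673 - 82731} = \frac{1}{1161157942}$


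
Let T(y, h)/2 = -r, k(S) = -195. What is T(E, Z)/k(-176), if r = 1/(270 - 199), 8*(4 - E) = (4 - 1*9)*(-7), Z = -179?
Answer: 2/13845 ≈ 0.00014446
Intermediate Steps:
E = -3/8 (E = 4 - (4 - 1*9)*(-7)/8 = 4 - (4 - 9)*(-7)/8 = 4 - (-5)*(-7)/8 = 4 - ⅛*35 = 4 - 35/8 = -3/8 ≈ -0.37500)
r = 1/71 ≈ 0.014085
T(y, h) = -2/71 (T(y, h) = 2*(-1*1/71) = 2*(-1/71) = -2/71)
T(E, Z)/k(-176) = -2/71/(-195) = -2/71*(-1/195) = 2/13845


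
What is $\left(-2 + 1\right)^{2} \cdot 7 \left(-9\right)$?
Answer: $-63$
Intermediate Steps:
$\left(-2 + 1\right)^{2} \cdot 7 \left(-9\right) = \left(-1\right)^{2} \cdot 7 \left(-9\right) = 1 \cdot 7 \left(-9\right) = 7 \left(-9\right) = -63$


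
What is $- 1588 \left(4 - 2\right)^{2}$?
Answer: $-6352$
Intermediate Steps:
$- 1588 \left(4 - 2\right)^{2} = - 1588 \cdot 2^{2} = \left(-1588\right) 4 = -6352$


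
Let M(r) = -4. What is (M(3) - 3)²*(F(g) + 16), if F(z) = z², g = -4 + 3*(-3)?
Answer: 9065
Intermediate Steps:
g = -13 (g = -4 - 9 = -13)
(M(3) - 3)²*(F(g) + 16) = (-4 - 3)²*((-13)² + 16) = (-7)²*(169 + 16) = 49*185 = 9065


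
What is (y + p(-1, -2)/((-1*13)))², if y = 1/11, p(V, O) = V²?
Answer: 4/20449 ≈ 0.00019561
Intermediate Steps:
y = 1/11 ≈ 0.090909
(y + p(-1, -2)/((-1*13)))² = (1/11 + (-1)²/((-1*13)))² = (1/11 + 1/(-13))² = (1/11 + 1*(-1/13))² = (1/11 - 1/13)² = (2/143)² = 4/20449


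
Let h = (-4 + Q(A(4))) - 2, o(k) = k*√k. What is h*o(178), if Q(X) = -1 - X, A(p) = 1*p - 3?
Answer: -1424*√178 ≈ -18999.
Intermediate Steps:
o(k) = k^(3/2)
A(p) = -3 + p (A(p) = p - 3 = -3 + p)
h = -8 (h = (-4 + (-1 - (-3 + 4))) - 2 = (-4 + (-1 - 1*1)) - 2 = (-4 + (-1 - 1)) - 2 = (-4 - 2) - 2 = -6 - 2 = -8)
h*o(178) = -1424*√178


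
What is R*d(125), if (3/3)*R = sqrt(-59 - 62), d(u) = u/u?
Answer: 11*I ≈ 11.0*I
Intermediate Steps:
d(u) = 1
R = 11*I (R = sqrt(-59 - 62) = sqrt(-121) = 11*I ≈ 11.0*I)
R*d(125) = (11*I)*1 = 11*I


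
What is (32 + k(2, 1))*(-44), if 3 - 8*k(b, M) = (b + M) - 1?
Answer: -2827/2 ≈ -1413.5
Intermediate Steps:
k(b, M) = 1/2 - M/8 - b/8 (k(b, M) = 3/8 - ((b + M) - 1)/8 = 3/8 - ((M + b) - 1)/8 = 3/8 - (-1 + M + b)/8 = 3/8 + (1/8 - M/8 - b/8) = 1/2 - M/8 - b/8)
(32 + k(2, 1))*(-44) = (32 + (1/2 - 1/8*1 - 1/8*2))*(-44) = (32 + (1/2 - 1/8 - 1/4))*(-44) = (32 + 1/8)*(-44) = (257/8)*(-44) = -2827/2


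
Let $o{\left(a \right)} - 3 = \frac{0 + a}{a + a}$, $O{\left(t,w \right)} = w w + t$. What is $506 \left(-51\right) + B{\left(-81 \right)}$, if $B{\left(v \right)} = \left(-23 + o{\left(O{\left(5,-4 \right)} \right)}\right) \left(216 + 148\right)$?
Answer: $-32904$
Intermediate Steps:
$O{\left(t,w \right)} = t + w^{2}$ ($O{\left(t,w \right)} = w^{2} + t = t + w^{2}$)
$o{\left(a \right)} = \frac{7}{2}$ ($o{\left(a \right)} = 3 + \frac{0 + a}{a + a} = 3 + \frac{a}{2 a} = 3 + a \frac{1}{2 a} = 3 + \frac{1}{2} = \frac{7}{2}$)
$B{\left(v \right)} = -7098$ ($B{\left(v \right)} = \left(-23 + \frac{7}{2}\right) \left(216 + 148\right) = \left(- \frac{39}{2}\right) 364 = -7098$)
$506 \left(-51\right) + B{\left(-81 \right)} = 506 \left(-51\right) - 7098 = -25806 - 7098 = -32904$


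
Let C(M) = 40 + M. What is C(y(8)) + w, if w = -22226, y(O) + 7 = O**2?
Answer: -22129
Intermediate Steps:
y(O) = -7 + O**2
C(y(8)) + w = (40 + (-7 + 8**2)) - 22226 = (40 + (-7 + 64)) - 22226 = (40 + 57) - 22226 = 97 - 22226 = -22129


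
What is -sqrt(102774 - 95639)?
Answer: -sqrt(7135) ≈ -84.469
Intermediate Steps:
-sqrt(102774 - 95639) = -sqrt(7135)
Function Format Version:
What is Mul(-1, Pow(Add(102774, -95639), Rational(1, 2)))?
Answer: Mul(-1, Pow(7135, Rational(1, 2))) ≈ -84.469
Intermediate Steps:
Mul(-1, Pow(Add(102774, -95639), Rational(1, 2))) = Mul(-1, Pow(7135, Rational(1, 2)))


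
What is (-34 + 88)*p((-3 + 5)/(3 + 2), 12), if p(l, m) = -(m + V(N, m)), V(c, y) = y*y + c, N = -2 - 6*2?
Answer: -7668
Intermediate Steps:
N = -14 (N = -2 - 1*12 = -2 - 12 = -14)
V(c, y) = c + y² (V(c, y) = y² + c = c + y²)
p(l, m) = 14 - m - m² (p(l, m) = -(m + (-14 + m²)) = -(-14 + m + m²) = 14 - m - m²)
(-34 + 88)*p((-3 + 5)/(3 + 2), 12) = (-34 + 88)*(14 - 1*12 - 1*12²) = 54*(14 - 12 - 1*144) = 54*(14 - 12 - 144) = 54*(-142) = -7668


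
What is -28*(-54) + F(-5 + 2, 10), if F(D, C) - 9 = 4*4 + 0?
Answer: 1537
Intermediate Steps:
F(D, C) = 25 (F(D, C) = 9 + (4*4 + 0) = 9 + (16 + 0) = 9 + 16 = 25)
-28*(-54) + F(-5 + 2, 10) = -28*(-54) + 25 = 1512 + 25 = 1537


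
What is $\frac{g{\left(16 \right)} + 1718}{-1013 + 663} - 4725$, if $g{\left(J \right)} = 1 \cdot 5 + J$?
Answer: $- \frac{1655489}{350} \approx -4730.0$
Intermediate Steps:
$g{\left(J \right)} = 5 + J$
$\frac{g{\left(16 \right)} + 1718}{-1013 + 663} - 4725 = \frac{\left(5 + 16\right) + 1718}{-1013 + 663} - 4725 = \frac{21 + 1718}{-350} - 4725 = 1739 \left(- \frac{1}{350}\right) - 4725 = - \frac{1739}{350} - 4725 = - \frac{1655489}{350}$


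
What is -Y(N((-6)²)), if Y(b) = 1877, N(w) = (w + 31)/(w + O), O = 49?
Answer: -1877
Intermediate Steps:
N(w) = (31 + w)/(49 + w) (N(w) = (w + 31)/(w + 49) = (31 + w)/(49 + w))
-Y(N((-6)²)) = -1*1877 = -1877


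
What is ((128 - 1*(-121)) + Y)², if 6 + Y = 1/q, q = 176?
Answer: 1829187361/30976 ≈ 59052.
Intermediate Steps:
Y = -1055/176 (Y = -6 + 1/176 = -1055/176 ≈ -5.9943)
((128 - 1*(-121)) + Y)² = ((128 - 1*(-121)) - 1055/176)² = ((128 + 121) - 1055/176)² = (249 - 1055/176)² = (42769/176)² = 1829187361/30976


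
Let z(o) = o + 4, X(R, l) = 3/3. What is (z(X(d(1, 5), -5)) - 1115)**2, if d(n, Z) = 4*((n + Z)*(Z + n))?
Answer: 1232100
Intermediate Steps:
d(n, Z) = 4*(Z + n)**2 (d(n, Z) = 4*((Z + n)*(Z + n)) = 4*(Z + n)**2)
X(R, l) = 1 (X(R, l) = 3*(1/3) = 1)
z(o) = 4 + o
(z(X(d(1, 5), -5)) - 1115)**2 = ((4 + 1) - 1115)**2 = (5 - 1115)**2 = (-1110)**2 = 1232100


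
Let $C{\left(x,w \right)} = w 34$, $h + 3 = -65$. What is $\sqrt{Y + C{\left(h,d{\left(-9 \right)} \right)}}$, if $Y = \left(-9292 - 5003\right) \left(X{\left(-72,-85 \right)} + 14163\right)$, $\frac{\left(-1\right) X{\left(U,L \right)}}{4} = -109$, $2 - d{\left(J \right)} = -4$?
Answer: $i \sqrt{208692501} \approx 14446.0 i$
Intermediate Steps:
$d{\left(J \right)} = 6$ ($d{\left(J \right)} = 2 - -4 = 2 + 4 = 6$)
$h = -68$ ($h = -3 - 65 = -68$)
$X{\left(U,L \right)} = 436$ ($X{\left(U,L \right)} = \left(-4\right) \left(-109\right) = 436$)
$Y = -208692705$ ($Y = \left(-9292 - 5003\right) \left(436 + 14163\right) = \left(-14295\right) 14599 = -208692705$)
$C{\left(x,w \right)} = 34 w$
$\sqrt{Y + C{\left(h,d{\left(-9 \right)} \right)}} = \sqrt{-208692705 + 34 \cdot 6} = \sqrt{-208692705 + 204} = \sqrt{-208692501} = i \sqrt{208692501}$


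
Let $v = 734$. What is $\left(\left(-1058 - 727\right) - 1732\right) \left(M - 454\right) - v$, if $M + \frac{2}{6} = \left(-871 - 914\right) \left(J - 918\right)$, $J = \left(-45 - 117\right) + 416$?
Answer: $- \frac{12500675771}{3} \approx -4.1669 \cdot 10^{9}$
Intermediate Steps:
$J = 254$ ($J = -162 + 416 = 254$)
$M = \frac{3555719}{3}$ ($M = - \frac{1}{3} + \left(-871 - 914\right) \left(254 - 918\right) = - \frac{1}{3} - -1185240 = - \frac{1}{3} + 1185240 = \frac{3555719}{3} \approx 1.1852 \cdot 10^{6}$)
$\left(\left(-1058 - 727\right) - 1732\right) \left(M - 454\right) - v = \left(\left(-1058 - 727\right) - 1732\right) \left(\frac{3555719}{3} - 454\right) - 734 = \left(\left(-1058 - 727\right) - 1732\right) \frac{3554357}{3} - 734 = \left(-1785 - 1732\right) \frac{3554357}{3} - 734 = \left(-3517\right) \frac{3554357}{3} - 734 = - \frac{12500673569}{3} - 734 = - \frac{12500675771}{3}$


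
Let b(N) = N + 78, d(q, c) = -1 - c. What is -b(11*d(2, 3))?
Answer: -34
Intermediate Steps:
b(N) = 78 + N
-b(11*d(2, 3)) = -(78 + 11*(-1 - 1*3)) = -(78 + 11*(-1 - 3)) = -(78 + 11*(-4)) = -(78 - 44) = -1*34 = -34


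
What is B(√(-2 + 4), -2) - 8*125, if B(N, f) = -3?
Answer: -1003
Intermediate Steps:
B(√(-2 + 4), -2) - 8*125 = -3 - 8*125 = -3 - 1000 = -1003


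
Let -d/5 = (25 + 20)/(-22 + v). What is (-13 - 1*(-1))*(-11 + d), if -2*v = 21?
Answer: 636/13 ≈ 48.923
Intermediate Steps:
v = -21/2 (v = -½*21 = -21/2 ≈ -10.500)
d = 90/13 (d = -5*(25 + 20)/(-22 - 21/2) = -225/(-65/2) = -225*(-2)/65 = -5*(-18/13) = 90/13 ≈ 6.9231)
(-13 - 1*(-1))*(-11 + d) = (-13 - 1*(-1))*(-11 + 90/13) = (-13 + 1)*(-53/13) = -12*(-53/13) = 636/13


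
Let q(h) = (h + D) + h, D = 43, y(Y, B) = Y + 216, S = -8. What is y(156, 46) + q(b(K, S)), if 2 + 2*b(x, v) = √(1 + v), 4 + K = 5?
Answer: 413 + I*√7 ≈ 413.0 + 2.6458*I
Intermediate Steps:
K = 1 (K = -4 + 5 = 1)
b(x, v) = -1 + √(1 + v)/2
y(Y, B) = 216 + Y
q(h) = 43 + 2*h (q(h) = (h + 43) + h = (43 + h) + h = 43 + 2*h)
y(156, 46) + q(b(K, S)) = (216 + 156) + (43 + 2*(-1 + √(1 - 8)/2)) = 372 + (43 + 2*(-1 + √(-7)/2)) = 372 + (43 + 2*(-1 + (I*√7)/2)) = 372 + (43 + 2*(-1 + I*√7/2)) = 372 + (43 + (-2 + I*√7)) = 372 + (41 + I*√7) = 413 + I*√7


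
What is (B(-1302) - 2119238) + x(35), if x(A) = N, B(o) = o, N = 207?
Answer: -2120333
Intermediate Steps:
x(A) = 207
(B(-1302) - 2119238) + x(35) = (-1302 - 2119238) + 207 = -2120540 + 207 = -2120333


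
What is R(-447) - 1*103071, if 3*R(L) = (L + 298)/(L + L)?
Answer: -1855277/18 ≈ -1.0307e+5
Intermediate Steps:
R(L) = (298 + L)/(6*L) (R(L) = ((L + 298)/(L + L))/3 = ((298 + L)/((2*L)))/3 = ((298 + L)*(1/(2*L)))/3 = ((298 + L)/(2*L))/3 = (298 + L)/(6*L))
R(-447) - 1*103071 = (1/6)*(298 - 447)/(-447) - 1*103071 = (1/6)*(-1/447)*(-149) - 103071 = 1/18 - 103071 = -1855277/18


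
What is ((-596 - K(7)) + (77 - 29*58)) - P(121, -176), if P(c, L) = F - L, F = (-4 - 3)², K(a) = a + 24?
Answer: -2457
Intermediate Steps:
K(a) = 24 + a
F = 49 (F = (-7)² = 49)
P(c, L) = 49 - L
((-596 - K(7)) + (77 - 29*58)) - P(121, -176) = ((-596 - (24 + 7)) + (77 - 29*58)) - (49 - 1*(-176)) = ((-596 - 1*31) + (77 - 1682)) - (49 + 176) = ((-596 - 31) - 1605) - 1*225 = (-627 - 1605) - 225 = -2232 - 225 = -2457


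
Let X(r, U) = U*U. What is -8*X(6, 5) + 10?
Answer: -190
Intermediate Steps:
X(r, U) = U**2
-8*X(6, 5) + 10 = -8*5**2 + 10 = -8*25 + 10 = -200 + 10 = -190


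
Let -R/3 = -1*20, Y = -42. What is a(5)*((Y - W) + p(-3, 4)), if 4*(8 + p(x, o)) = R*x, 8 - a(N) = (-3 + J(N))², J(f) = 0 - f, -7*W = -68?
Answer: 5864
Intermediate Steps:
W = 68/7 (W = -⅐*(-68) = 68/7 ≈ 9.7143)
J(f) = -f
R = 60 (R = -(-3)*20 = -3*(-20) = 60)
a(N) = 8 - (-3 - N)²
p(x, o) = -8 + 15*x (p(x, o) = -8 + (60*x)/4 = -8 + 15*x)
a(5)*((Y - W) + p(-3, 4)) = (8 - (3 + 5)²)*((-42 - 1*68/7) + (-8 + 15*(-3))) = (8 - 1*8²)*((-42 - 68/7) + (-8 - 45)) = (8 - 1*64)*(-362/7 - 53) = (8 - 64)*(-733/7) = -56*(-733/7) = 5864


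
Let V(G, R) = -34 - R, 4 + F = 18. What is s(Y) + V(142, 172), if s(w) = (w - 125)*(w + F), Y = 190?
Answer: 13054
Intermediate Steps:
F = 14 (F = -4 + 18 = 14)
s(w) = (-125 + w)*(14 + w) (s(w) = (w - 125)*(w + 14) = (-125 + w)*(14 + w))
s(Y) + V(142, 172) = (-1750 + 190² - 111*190) + (-34 - 1*172) = (-1750 + 36100 - 21090) + (-34 - 172) = 13260 - 206 = 13054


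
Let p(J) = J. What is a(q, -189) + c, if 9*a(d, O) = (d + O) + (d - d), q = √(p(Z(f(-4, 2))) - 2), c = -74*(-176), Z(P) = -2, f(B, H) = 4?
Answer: 13003 + 2*I/9 ≈ 13003.0 + 0.22222*I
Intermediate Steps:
c = 13024
q = 2*I (q = √(-2 - 2) = √(-4) = 2*I ≈ 2.0*I)
a(d, O) = O/9 + d/9 (a(d, O) = ((d + O) + (d - d))/9 = ((O + d) + 0)/9 = (O + d)/9 = O/9 + d/9)
a(q, -189) + c = ((⅑)*(-189) + (2*I)/9) + 13024 = (-21 + 2*I/9) + 13024 = 13003 + 2*I/9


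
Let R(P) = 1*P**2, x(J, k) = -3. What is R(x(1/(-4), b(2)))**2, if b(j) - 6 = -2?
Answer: 81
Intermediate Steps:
b(j) = 4 (b(j) = 6 - 2 = 4)
R(P) = P**2
R(x(1/(-4), b(2)))**2 = ((-3)**2)**2 = 9**2 = 81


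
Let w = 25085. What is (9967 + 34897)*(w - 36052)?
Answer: -492023488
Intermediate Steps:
(9967 + 34897)*(w - 36052) = (9967 + 34897)*(25085 - 36052) = 44864*(-10967) = -492023488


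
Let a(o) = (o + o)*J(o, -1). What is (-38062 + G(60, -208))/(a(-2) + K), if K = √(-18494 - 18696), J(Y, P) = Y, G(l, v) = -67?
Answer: -21788/2661 + 5447*I*√37190/5322 ≈ -8.1879 + 197.38*I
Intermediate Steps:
K = I*√37190 (K = √(-37190) = I*√37190 ≈ 192.85*I)
a(o) = 2*o² (a(o) = (o + o)*o = (2*o)*o = 2*o²)
(-38062 + G(60, -208))/(a(-2) + K) = (-38062 - 67)/(2*(-2)² + I*√37190) = -38129/(2*4 + I*√37190) = -38129/(8 + I*√37190)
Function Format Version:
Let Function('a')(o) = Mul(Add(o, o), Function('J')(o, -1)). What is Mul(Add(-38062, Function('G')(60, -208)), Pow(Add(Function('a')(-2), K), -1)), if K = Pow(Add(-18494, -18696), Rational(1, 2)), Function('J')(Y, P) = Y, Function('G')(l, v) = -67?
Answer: Add(Rational(-21788, 2661), Mul(Rational(5447, 5322), I, Pow(37190, Rational(1, 2)))) ≈ Add(-8.1879, Mul(197.38, I))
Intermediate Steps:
K = Mul(I, Pow(37190, Rational(1, 2))) (K = Pow(-37190, Rational(1, 2)) = Mul(I, Pow(37190, Rational(1, 2))) ≈ Mul(192.85, I))
Function('a')(o) = Mul(2, Pow(o, 2)) (Function('a')(o) = Mul(Add(o, o), o) = Mul(Mul(2, o), o) = Mul(2, Pow(o, 2)))
Mul(Add(-38062, Function('G')(60, -208)), Pow(Add(Function('a')(-2), K), -1)) = Mul(Add(-38062, -67), Pow(Add(Mul(2, Pow(-2, 2)), Mul(I, Pow(37190, Rational(1, 2)))), -1)) = Mul(-38129, Pow(Add(Mul(2, 4), Mul(I, Pow(37190, Rational(1, 2)))), -1)) = Mul(-38129, Pow(Add(8, Mul(I, Pow(37190, Rational(1, 2)))), -1))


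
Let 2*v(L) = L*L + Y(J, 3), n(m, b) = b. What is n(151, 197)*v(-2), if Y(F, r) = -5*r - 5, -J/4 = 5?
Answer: -1576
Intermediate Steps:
J = -20 (J = -4*5 = -20)
Y(F, r) = -5 - 5*r
v(L) = -10 + L²/2 (v(L) = (L*L + (-5 - 5*3))/2 = (L² + (-5 - 15))/2 = (L² - 20)/2 = (-20 + L²)/2 = -10 + L²/2)
n(151, 197)*v(-2) = 197*(-10 + (½)*(-2)²) = 197*(-10 + (½)*4) = 197*(-10 + 2) = 197*(-8) = -1576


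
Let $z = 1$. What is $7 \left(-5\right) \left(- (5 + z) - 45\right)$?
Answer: $1785$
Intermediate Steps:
$7 \left(-5\right) \left(- (5 + z) - 45\right) = 7 \left(-5\right) \left(- (5 + 1) - 45\right) = - 35 \left(\left(-1\right) 6 - 45\right) = - 35 \left(-6 - 45\right) = \left(-35\right) \left(-51\right) = 1785$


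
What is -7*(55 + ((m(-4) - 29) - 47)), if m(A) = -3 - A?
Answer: 140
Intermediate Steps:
-7*(55 + ((m(-4) - 29) - 47)) = -7*(55 + (((-3 - 1*(-4)) - 29) - 47)) = -7*(55 + (((-3 + 4) - 29) - 47)) = -7*(55 + ((1 - 29) - 47)) = -7*(55 + (-28 - 47)) = -7*(55 - 75) = -7*(-20) = 140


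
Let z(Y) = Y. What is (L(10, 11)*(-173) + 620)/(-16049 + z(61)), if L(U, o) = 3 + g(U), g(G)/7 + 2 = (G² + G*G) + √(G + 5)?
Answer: 239677/15988 + 173*√15/2284 ≈ 15.284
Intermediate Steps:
g(G) = -14 + 7*√(5 + G) + 14*G² (g(G) = -14 + 7*((G² + G*G) + √(G + 5)) = -14 + 7*((G² + G²) + √(5 + G)) = -14 + 7*(2*G² + √(5 + G)) = -14 + 7*(√(5 + G) + 2*G²) = -14 + (7*√(5 + G) + 14*G²) = -14 + 7*√(5 + G) + 14*G²)
L(U, o) = -11 + 7*√(5 + U) + 14*U² (L(U, o) = 3 + (-14 + 7*√(5 + U) + 14*U²) = -11 + 7*√(5 + U) + 14*U²)
(L(10, 11)*(-173) + 620)/(-16049 + z(61)) = ((-11 + 7*√(5 + 10) + 14*10²)*(-173) + 620)/(-16049 + 61) = ((-11 + 7*√15 + 14*100)*(-173) + 620)/(-15988) = ((-11 + 7*√15 + 1400)*(-173) + 620)*(-1/15988) = ((1389 + 7*√15)*(-173) + 620)*(-1/15988) = ((-240297 - 1211*√15) + 620)*(-1/15988) = (-239677 - 1211*√15)*(-1/15988) = 239677/15988 + 173*√15/2284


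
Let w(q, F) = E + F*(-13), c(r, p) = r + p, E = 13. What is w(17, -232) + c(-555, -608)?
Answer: 1866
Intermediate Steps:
c(r, p) = p + r
w(q, F) = 13 - 13*F (w(q, F) = 13 + F*(-13) = 13 - 13*F)
w(17, -232) + c(-555, -608) = (13 - 13*(-232)) + (-608 - 555) = (13 + 3016) - 1163 = 3029 - 1163 = 1866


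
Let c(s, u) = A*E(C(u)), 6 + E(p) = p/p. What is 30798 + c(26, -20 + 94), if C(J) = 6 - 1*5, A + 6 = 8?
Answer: 30788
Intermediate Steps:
A = 2 (A = -6 + 8 = 2)
C(J) = 1 (C(J) = 6 - 5 = 1)
E(p) = -5 (E(p) = -6 + p/p = -6 + 1 = -5)
c(s, u) = -10 (c(s, u) = 2*(-5) = -10)
30798 + c(26, -20 + 94) = 30798 - 10 = 30788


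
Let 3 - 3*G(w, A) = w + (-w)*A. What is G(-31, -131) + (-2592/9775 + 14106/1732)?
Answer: 11621628153/8465150 ≈ 1372.9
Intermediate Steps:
G(w, A) = 1 - w/3 + A*w/3 (G(w, A) = 1 - (w + (-w)*A)/3 = 1 - (w - A*w)/3 = 1 + (-w/3 + A*w/3) = 1 - w/3 + A*w/3)
G(-31, -131) + (-2592/9775 + 14106/1732) = (1 - ⅓*(-31) + (⅓)*(-131)*(-31)) + (-2592/9775 + 14106/1732) = (1 + 31/3 + 4061/3) + (-2592*1/9775 + 14106*(1/1732)) = 1365 + (-2592/9775 + 7053/866) = 1365 + 66698403/8465150 = 11621628153/8465150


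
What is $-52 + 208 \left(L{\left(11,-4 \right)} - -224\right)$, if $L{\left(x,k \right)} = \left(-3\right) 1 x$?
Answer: $39676$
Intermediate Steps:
$L{\left(x,k \right)} = - 3 x$
$-52 + 208 \left(L{\left(11,-4 \right)} - -224\right) = -52 + 208 \left(\left(-3\right) 11 - -224\right) = -52 + 208 \left(-33 + 224\right) = -52 + 208 \cdot 191 = -52 + 39728 = 39676$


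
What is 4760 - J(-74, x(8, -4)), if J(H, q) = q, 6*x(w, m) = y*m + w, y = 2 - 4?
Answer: 14272/3 ≈ 4757.3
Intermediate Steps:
y = -2
x(w, m) = -m/3 + w/6 (x(w, m) = (-2*m + w)/6 = (w - 2*m)/6 = -m/3 + w/6)
4760 - J(-74, x(8, -4)) = 4760 - (-⅓*(-4) + (⅙)*8) = 4760 - (4/3 + 4/3) = 4760 - 1*8/3 = 4760 - 8/3 = 14272/3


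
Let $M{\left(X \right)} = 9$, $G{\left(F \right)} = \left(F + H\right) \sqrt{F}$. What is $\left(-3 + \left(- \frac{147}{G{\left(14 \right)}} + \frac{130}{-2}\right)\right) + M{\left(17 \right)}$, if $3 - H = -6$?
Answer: $-59 - \frac{21 \sqrt{14}}{46} \approx -60.708$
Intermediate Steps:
$H = 9$ ($H = 3 - -6 = 3 + 6 = 9$)
$G{\left(F \right)} = \sqrt{F} \left(9 + F\right)$ ($G{\left(F \right)} = \left(F + 9\right) \sqrt{F} = \left(9 + F\right) \sqrt{F} = \sqrt{F} \left(9 + F\right)$)
$\left(-3 + \left(- \frac{147}{G{\left(14 \right)}} + \frac{130}{-2}\right)\right) + M{\left(17 \right)} = \left(-3 - \left(65 + 147 \frac{\sqrt{14}}{14 \left(9 + 14\right)}\right)\right) + 9 = \left(-3 - \left(65 + \frac{147}{\sqrt{14} \cdot 23}\right)\right) + 9 = \left(-3 - \left(65 + \frac{147}{23 \sqrt{14}}\right)\right) + 9 = \left(-3 - \left(65 + 147 \frac{\sqrt{14}}{322}\right)\right) + 9 = \left(-3 - \left(65 + \frac{21 \sqrt{14}}{46}\right)\right) + 9 = \left(-68 - \frac{21 \sqrt{14}}{46}\right) + 9 = -59 - \frac{21 \sqrt{14}}{46}$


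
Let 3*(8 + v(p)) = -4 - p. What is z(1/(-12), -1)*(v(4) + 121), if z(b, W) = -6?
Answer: -662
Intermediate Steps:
v(p) = -28/3 - p/3 (v(p) = -8 + (-4 - p)/3 = -8 + (-4/3 - p/3) = -28/3 - p/3)
z(1/(-12), -1)*(v(4) + 121) = -6*((-28/3 - ⅓*4) + 121) = -6*((-28/3 - 4/3) + 121) = -6*(-32/3 + 121) = -6*331/3 = -662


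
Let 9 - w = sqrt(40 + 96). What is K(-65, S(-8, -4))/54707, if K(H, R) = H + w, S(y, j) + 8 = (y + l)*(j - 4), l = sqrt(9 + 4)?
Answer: -56/54707 - 2*sqrt(34)/54707 ≈ -0.0012368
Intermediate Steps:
l = sqrt(13) ≈ 3.6056
w = 9 - 2*sqrt(34) (w = 9 - sqrt(40 + 96) = 9 - sqrt(136) = 9 - 2*sqrt(34) ≈ -2.6619)
S(y, j) = -8 + (-4 + j)*(y + sqrt(13)) (S(y, j) = -8 + (y + sqrt(13))*(j - 4) = -8 + (y + sqrt(13))*(-4 + j) = -8 + (-4 + j)*(y + sqrt(13)))
K(H, R) = 9 + H - 2*sqrt(34) (K(H, R) = H + (9 - 2*sqrt(34)) = 9 + H - 2*sqrt(34))
K(-65, S(-8, -4))/54707 = (9 - 65 - 2*sqrt(34))/54707 = (-56 - 2*sqrt(34))*(1/54707) = -56/54707 - 2*sqrt(34)/54707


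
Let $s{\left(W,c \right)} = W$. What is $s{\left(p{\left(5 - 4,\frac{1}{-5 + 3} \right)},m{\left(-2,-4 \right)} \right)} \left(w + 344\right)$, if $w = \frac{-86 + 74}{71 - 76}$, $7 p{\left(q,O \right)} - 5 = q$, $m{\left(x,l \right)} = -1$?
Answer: $\frac{10392}{35} \approx 296.91$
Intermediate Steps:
$p{\left(q,O \right)} = \frac{5}{7} + \frac{q}{7}$
$w = \frac{12}{5}$ ($w = - \frac{12}{-5} = \left(-12\right) \left(- \frac{1}{5}\right) = \frac{12}{5} \approx 2.4$)
$s{\left(p{\left(5 - 4,\frac{1}{-5 + 3} \right)},m{\left(-2,-4 \right)} \right)} \left(w + 344\right) = \left(\frac{5}{7} + \frac{5 - 4}{7}\right) \left(\frac{12}{5} + 344\right) = \left(\frac{5}{7} + \frac{5 - 4}{7}\right) \frac{1732}{5} = \left(\frac{5}{7} + \frac{1}{7} \cdot 1\right) \frac{1732}{5} = \left(\frac{5}{7} + \frac{1}{7}\right) \frac{1732}{5} = \frac{6}{7} \cdot \frac{1732}{5} = \frac{10392}{35}$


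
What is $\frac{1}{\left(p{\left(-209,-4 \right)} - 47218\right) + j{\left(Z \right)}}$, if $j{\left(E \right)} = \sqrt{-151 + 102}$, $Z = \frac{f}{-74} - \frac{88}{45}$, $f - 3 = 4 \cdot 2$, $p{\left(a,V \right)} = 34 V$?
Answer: $- \frac{47354}{2242401365} - \frac{7 i}{2242401365} \approx -2.1118 \cdot 10^{-5} - 3.1217 \cdot 10^{-9} i$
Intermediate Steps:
$f = 11$ ($f = 3 + 4 \cdot 2 = 3 + 8 = 11$)
$Z = - \frac{7007}{3330}$ ($Z = \frac{11}{-74} - \frac{88}{45} = 11 \left(- \frac{1}{74}\right) - \frac{88}{45} = - \frac{11}{74} - \frac{88}{45} = - \frac{7007}{3330} \approx -2.1042$)
$j{\left(E \right)} = 7 i$ ($j{\left(E \right)} = \sqrt{-49} = 7 i$)
$\frac{1}{\left(p{\left(-209,-4 \right)} - 47218\right) + j{\left(Z \right)}} = \frac{1}{\left(34 \left(-4\right) - 47218\right) + 7 i} = \frac{1}{\left(-136 - 47218\right) + 7 i} = \frac{1}{-47354 + 7 i} = \frac{-47354 - 7 i}{2242401365}$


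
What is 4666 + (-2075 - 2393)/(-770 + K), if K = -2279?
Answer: 14231102/3049 ≈ 4667.5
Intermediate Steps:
4666 + (-2075 - 2393)/(-770 + K) = 4666 + (-2075 - 2393)/(-770 - 2279) = 4666 - 4468/(-3049) = 4666 - 4468*(-1/3049) = 4666 + 4468/3049 = 14231102/3049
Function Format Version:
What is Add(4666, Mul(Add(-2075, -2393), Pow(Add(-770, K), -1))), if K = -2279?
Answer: Rational(14231102, 3049) ≈ 4667.5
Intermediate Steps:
Add(4666, Mul(Add(-2075, -2393), Pow(Add(-770, K), -1))) = Add(4666, Mul(Add(-2075, -2393), Pow(Add(-770, -2279), -1))) = Add(4666, Mul(-4468, Pow(-3049, -1))) = Add(4666, Mul(-4468, Rational(-1, 3049))) = Add(4666, Rational(4468, 3049)) = Rational(14231102, 3049)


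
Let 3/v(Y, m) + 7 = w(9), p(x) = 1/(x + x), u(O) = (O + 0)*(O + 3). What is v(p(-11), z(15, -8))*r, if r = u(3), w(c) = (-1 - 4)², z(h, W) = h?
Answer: 3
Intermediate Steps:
u(O) = O*(3 + O)
p(x) = 1/(2*x)
w(c) = 25 (w(c) = (-5)² = 25)
v(Y, m) = ⅙ (v(Y, m) = 3/(-7 + 25) = 3/18 = 3*(1/18) = ⅙)
r = 18 (r = 3*(3 + 3) = 3*6 = 18)
v(p(-11), z(15, -8))*r = (⅙)*18 = 3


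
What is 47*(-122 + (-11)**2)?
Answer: -47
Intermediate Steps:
47*(-122 + (-11)**2) = 47*(-122 + 121) = 47*(-1) = -47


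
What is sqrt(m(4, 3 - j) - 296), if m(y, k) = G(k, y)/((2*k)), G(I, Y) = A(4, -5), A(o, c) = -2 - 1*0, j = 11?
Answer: 3*I*sqrt(526)/4 ≈ 17.201*I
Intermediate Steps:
A(o, c) = -2 (A(o, c) = -2 + 0 = -2)
G(I, Y) = -2
m(y, k) = -1/k (m(y, k) = -2*1/(2*k) = -1/k)
sqrt(m(4, 3 - j) - 296) = sqrt(-1/(3 - 1*11) - 296) = sqrt(-1/(3 - 11) - 296) = sqrt(-1/(-8) - 296) = sqrt(-1*(-1/8) - 296) = sqrt(1/8 - 296) = sqrt(-2367/8) = 3*I*sqrt(526)/4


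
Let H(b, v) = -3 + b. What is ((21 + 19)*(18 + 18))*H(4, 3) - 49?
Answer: 1391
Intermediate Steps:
((21 + 19)*(18 + 18))*H(4, 3) - 49 = ((21 + 19)*(18 + 18))*(-3 + 4) - 49 = (40*36)*1 - 49 = 1440*1 - 49 = 1440 - 49 = 1391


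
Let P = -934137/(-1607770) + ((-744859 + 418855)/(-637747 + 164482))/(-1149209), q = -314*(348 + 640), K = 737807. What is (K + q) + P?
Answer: 24925791758839348570961/58295639100245430 ≈ 4.2758e+5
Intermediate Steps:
q = -310232 (q = -314*988 = -310232)
P = 33870551908838711/58295639100245430 (P = -934137*(-1/1607770) - 326004/(-473265)*(-1/1149209) = 934137/1607770 - 326004*(-1/473265)*(-1/1149209) = 934137/1607770 + (108668/157755)*(-1/1149209) = 934137/1607770 - 108668/181293465795 = 33870551908838711/58295639100245430 ≈ 0.58101)
(K + q) + P = (737807 - 310232) + 33870551908838711/58295639100245430 = 427575 + 33870551908838711/58295639100245430 = 24925791758839348570961/58295639100245430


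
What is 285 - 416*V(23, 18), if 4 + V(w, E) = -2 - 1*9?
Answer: 6525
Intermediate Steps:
V(w, E) = -15 (V(w, E) = -4 + (-2 - 1*9) = -4 + (-2 - 9) = -4 - 11 = -15)
285 - 416*V(23, 18) = 285 - 416*(-15) = 285 + 6240 = 6525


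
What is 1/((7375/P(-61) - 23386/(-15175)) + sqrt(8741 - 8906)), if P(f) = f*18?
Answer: -1436907109283550/53245452664125709 - 277627242622500*I*sqrt(165)/53245452664125709 ≈ -0.026986 - 0.066976*I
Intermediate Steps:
P(f) = 18*f
1/((7375/P(-61) - 23386/(-15175)) + sqrt(8741 - 8906)) = 1/((7375/((18*(-61))) - 23386/(-15175)) + sqrt(8741 - 8906)) = 1/((7375/(-1098) - 23386*(-1/15175)) + sqrt(-165)) = 1/((7375*(-1/1098) + 23386/15175) + I*sqrt(165)) = 1/((-7375/1098 + 23386/15175) + I*sqrt(165)) = 1/(-86237797/16662150 + I*sqrt(165))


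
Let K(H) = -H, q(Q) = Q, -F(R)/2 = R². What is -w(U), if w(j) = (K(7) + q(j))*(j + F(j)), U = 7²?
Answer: 199626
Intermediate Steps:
F(R) = -2*R²
U = 49
w(j) = (-7 + j)*(j - 2*j²) (w(j) = (-1*7 + j)*(j - 2*j²) = (-7 + j)*(j - 2*j²))
-w(U) = -49*(-7 - 2*49² + 15*49) = -49*(-7 - 2*2401 + 735) = -49*(-7 - 4802 + 735) = -49*(-4074) = -1*(-199626) = 199626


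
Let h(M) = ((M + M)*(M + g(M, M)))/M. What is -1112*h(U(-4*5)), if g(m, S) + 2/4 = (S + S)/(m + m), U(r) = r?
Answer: 43368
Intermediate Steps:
g(m, S) = -½ + S/m (g(m, S) = -½ + (S + S)/(m + m) = -½ + (2*S)/((2*m)) = -½ + (2*S)*(1/(2*m)) = -½ + S/m)
h(M) = 1 + 2*M (h(M) = ((M + M)*(M + (M - M/2)/M))/M = ((2*M)*(M + (M/2)/M))/M = ((2*M)*(M + ½))/M = ((2*M)*(½ + M))/M = (2*M*(½ + M))/M = 1 + 2*M)
-1112*h(U(-4*5)) = -1112*(1 + 2*(-4*5)) = -1112*(1 + 2*(-20)) = -1112*(1 - 40) = -1112*(-39) = 43368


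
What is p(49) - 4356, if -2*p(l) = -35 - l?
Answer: -4314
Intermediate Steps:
p(l) = 35/2 + l/2 (p(l) = -(-35 - l)/2 = 35/2 + l/2)
p(49) - 4356 = (35/2 + (½)*49) - 4356 = (35/2 + 49/2) - 4356 = 42 - 4356 = -4314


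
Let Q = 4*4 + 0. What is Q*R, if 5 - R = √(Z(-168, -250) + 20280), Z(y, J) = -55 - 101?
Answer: 80 - 96*√559 ≈ -2189.7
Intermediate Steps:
Z(y, J) = -156
Q = 16 (Q = 16 + 0 = 16)
R = 5 - 6*√559 (R = 5 - √(-156 + 20280) = 5 - √20124 = 5 - 6*√559 ≈ -136.86)
Q*R = 16*(5 - 6*√559) = 80 - 96*√559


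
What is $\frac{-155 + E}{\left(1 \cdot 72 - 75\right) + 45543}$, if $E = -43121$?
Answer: $- \frac{10819}{11385} \approx -0.95028$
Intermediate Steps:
$\frac{-155 + E}{\left(1 \cdot 72 - 75\right) + 45543} = \frac{-155 - 43121}{\left(1 \cdot 72 - 75\right) + 45543} = - \frac{43276}{\left(72 - 75\right) + 45543} = - \frac{43276}{-3 + 45543} = - \frac{43276}{45540} = \left(-43276\right) \frac{1}{45540} = - \frac{10819}{11385}$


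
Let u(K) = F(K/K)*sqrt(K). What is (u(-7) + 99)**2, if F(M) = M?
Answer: (99 + I*sqrt(7))**2 ≈ 9794.0 + 523.86*I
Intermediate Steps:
u(K) = sqrt(K) (u(K) = (K/K)*sqrt(K) = 1*sqrt(K) = sqrt(K))
(u(-7) + 99)**2 = (sqrt(-7) + 99)**2 = (I*sqrt(7) + 99)**2 = (99 + I*sqrt(7))**2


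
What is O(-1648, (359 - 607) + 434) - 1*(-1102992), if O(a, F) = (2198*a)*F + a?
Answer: -672647200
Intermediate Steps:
O(a, F) = a + 2198*F*a (O(a, F) = 2198*F*a + a = a + 2198*F*a)
O(-1648, (359 - 607) + 434) - 1*(-1102992) = -1648*(1 + 2198*((359 - 607) + 434)) - 1*(-1102992) = -1648*(1 + 2198*(-248 + 434)) + 1102992 = -1648*(1 + 2198*186) + 1102992 = -1648*(1 + 408828) + 1102992 = -1648*408829 + 1102992 = -673750192 + 1102992 = -672647200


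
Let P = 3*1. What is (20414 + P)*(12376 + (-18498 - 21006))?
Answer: -553872376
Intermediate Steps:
P = 3
(20414 + P)*(12376 + (-18498 - 21006)) = (20414 + 3)*(12376 + (-18498 - 21006)) = 20417*(12376 - 39504) = 20417*(-27128) = -553872376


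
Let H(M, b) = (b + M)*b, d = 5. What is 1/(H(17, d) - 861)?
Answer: -1/751 ≈ -0.0013316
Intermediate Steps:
H(M, b) = b*(M + b) (H(M, b) = (M + b)*b = b*(M + b))
1/(H(17, d) - 861) = 1/(5*(17 + 5) - 861) = 1/(5*22 - 861) = 1/(110 - 861) = 1/(-751) = -1/751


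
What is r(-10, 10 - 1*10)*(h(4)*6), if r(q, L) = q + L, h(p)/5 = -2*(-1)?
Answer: -600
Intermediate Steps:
h(p) = 10 (h(p) = 5*(-2*(-1)) = 5*2 = 10)
r(q, L) = L + q
r(-10, 10 - 1*10)*(h(4)*6) = ((10 - 1*10) - 10)*(10*6) = ((10 - 10) - 10)*60 = (0 - 10)*60 = -10*60 = -600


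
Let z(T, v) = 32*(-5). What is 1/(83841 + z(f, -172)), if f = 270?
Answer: 1/83681 ≈ 1.1950e-5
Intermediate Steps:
z(T, v) = -160
1/(83841 + z(f, -172)) = 1/(83841 - 160) = 1/83681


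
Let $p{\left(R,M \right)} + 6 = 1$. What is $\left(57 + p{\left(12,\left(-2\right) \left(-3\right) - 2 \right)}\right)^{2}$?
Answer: $2704$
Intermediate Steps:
$p{\left(R,M \right)} = -5$ ($p{\left(R,M \right)} = -6 + 1 = -5$)
$\left(57 + p{\left(12,\left(-2\right) \left(-3\right) - 2 \right)}\right)^{2} = \left(57 - 5\right)^{2} = 52^{2} = 2704$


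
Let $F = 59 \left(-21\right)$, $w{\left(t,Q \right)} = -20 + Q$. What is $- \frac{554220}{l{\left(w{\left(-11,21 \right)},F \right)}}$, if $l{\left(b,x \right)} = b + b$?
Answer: $-277110$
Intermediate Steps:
$F = -1239$
$l{\left(b,x \right)} = 2 b$
$- \frac{554220}{l{\left(w{\left(-11,21 \right)},F \right)}} = - \frac{554220}{2 \left(-20 + 21\right)} = - \frac{554220}{2 \cdot 1} = - \frac{554220}{2} = \left(-554220\right) \frac{1}{2} = -277110$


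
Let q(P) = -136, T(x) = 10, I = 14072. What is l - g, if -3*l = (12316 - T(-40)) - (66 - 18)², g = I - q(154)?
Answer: -17542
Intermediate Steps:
g = 14208 (g = 14072 - 1*(-136) = 14072 + 136 = 14208)
l = -3334 (l = -((12316 - 1*10) - (66 - 18)²)/3 = -((12316 - 10) - 1*48²)/3 = -(12306 - 1*2304)/3 = -(12306 - 2304)/3 = -⅓*10002 = -3334)
l - g = -3334 - 1*14208 = -3334 - 14208 = -17542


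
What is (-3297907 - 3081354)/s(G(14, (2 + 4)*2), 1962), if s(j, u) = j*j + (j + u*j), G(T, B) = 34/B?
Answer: -32807628/28645 ≈ -1145.3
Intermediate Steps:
s(j, u) = j + j² + j*u (s(j, u) = j² + (j + j*u) = j + j² + j*u)
(-3297907 - 3081354)/s(G(14, (2 + 4)*2), 1962) = (-3297907 - 3081354)/(((34/(((2 + 4)*2)))*(1 + 34/(((2 + 4)*2)) + 1962))) = -6379261*6/(17*(1 + 34/((6*2)) + 1962)) = -6379261*6/(17*(1 + 34/12 + 1962)) = -6379261*6/(17*(1 + 34*(1/12) + 1962)) = -6379261*6/(17*(1 + 17/6 + 1962)) = -6379261/((17/6)*(11795/6)) = -6379261/200515/36 = -6379261*36/200515 = -32807628/28645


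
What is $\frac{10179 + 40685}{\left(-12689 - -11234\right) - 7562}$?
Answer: $- \frac{50864}{9017} \approx -5.6409$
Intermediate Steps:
$\frac{10179 + 40685}{\left(-12689 - -11234\right) - 7562} = \frac{50864}{\left(-12689 + 11234\right) - 7562} = \frac{50864}{-1455 - 7562} = \frac{50864}{-9017} = 50864 \left(- \frac{1}{9017}\right) = - \frac{50864}{9017}$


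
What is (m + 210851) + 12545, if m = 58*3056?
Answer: 400644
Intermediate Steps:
m = 177248
(m + 210851) + 12545 = (177248 + 210851) + 12545 = 388099 + 12545 = 400644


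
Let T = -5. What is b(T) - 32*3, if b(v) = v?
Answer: -101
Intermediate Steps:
b(T) - 32*3 = -5 - 32*3 = -5 - 96 = -101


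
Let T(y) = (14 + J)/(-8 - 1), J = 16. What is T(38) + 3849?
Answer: 11537/3 ≈ 3845.7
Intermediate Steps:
T(y) = -10/3 (T(y) = (14 + 16)/(-8 - 1) = 30/(-9) = 30*(-1/9) = -10/3)
T(38) + 3849 = -10/3 + 3849 = 11537/3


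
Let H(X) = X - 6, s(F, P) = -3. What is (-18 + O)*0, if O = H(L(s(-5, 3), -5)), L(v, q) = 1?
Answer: 0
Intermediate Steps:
H(X) = -6 + X
O = -5 (O = -6 + 1 = -5)
(-18 + O)*0 = (-18 - 5)*0 = -23*0 = 0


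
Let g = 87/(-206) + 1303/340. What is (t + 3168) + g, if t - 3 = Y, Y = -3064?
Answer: 3866559/35020 ≈ 110.41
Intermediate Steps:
t = -3061 (t = 3 - 3064 = -3061)
g = 119419/35020 (g = 87*(-1/206) + 1303*(1/340) = -87/206 + 1303/340 = 119419/35020 ≈ 3.4100)
(t + 3168) + g = (-3061 + 3168) + 119419/35020 = 107 + 119419/35020 = 3866559/35020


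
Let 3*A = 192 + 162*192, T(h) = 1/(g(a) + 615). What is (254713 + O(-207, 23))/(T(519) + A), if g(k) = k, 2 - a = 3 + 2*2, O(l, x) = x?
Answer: 155388960/6363521 ≈ 24.419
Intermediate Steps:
a = -5 (a = 2 - (3 + 2*2) = 2 - (3 + 4) = 2 - 1*7 = 2 - 7 = -5)
T(h) = 1/610 (T(h) = 1/(-5 + 615) = 1/610)
A = 10432 (A = (192 + 162*192)/3 = (192 + 31104)/3 = (1/3)*31296 = 10432)
(254713 + O(-207, 23))/(T(519) + A) = (254713 + 23)/(1/610 + 10432) = 254736/(6363521/610) = 254736*(610/6363521) = 155388960/6363521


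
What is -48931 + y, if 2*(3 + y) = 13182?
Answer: -42343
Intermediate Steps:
y = 6588 (y = -3 + (½)*13182 = -3 + 6591 = 6588)
-48931 + y = -48931 + 6588 = -42343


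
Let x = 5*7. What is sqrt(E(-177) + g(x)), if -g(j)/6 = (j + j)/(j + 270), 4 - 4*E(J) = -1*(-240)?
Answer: I*sqrt(224663)/61 ≈ 7.7703*I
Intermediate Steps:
E(J) = -59 (E(J) = 1 - (-1)*(-240)/4 = 1 - 1/4*240 = 1 - 60 = -59)
x = 35
g(j) = -12*j/(270 + j) (g(j) = -6*(j + j)/(j + 270) = -6*2*j/(270 + j) = -12*j/(270 + j))
sqrt(E(-177) + g(x)) = sqrt(-59 - 12*35/(270 + 35)) = sqrt(-59 - 12*35/305) = sqrt(-59 - 12*35*1/305) = sqrt(-59 - 84/61) = sqrt(-3683/61) = I*sqrt(224663)/61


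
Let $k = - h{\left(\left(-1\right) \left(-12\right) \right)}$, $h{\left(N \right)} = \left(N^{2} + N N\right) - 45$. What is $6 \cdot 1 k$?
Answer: $-1458$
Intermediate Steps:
$h{\left(N \right)} = -45 + 2 N^{2}$ ($h{\left(N \right)} = \left(N^{2} + N^{2}\right) - 45 = 2 N^{2} - 45 = -45 + 2 N^{2}$)
$k = -243$ ($k = - (-45 + 2 \left(\left(-1\right) \left(-12\right)\right)^{2}) = - (-45 + 2 \cdot 12^{2}) = - (-45 + 2 \cdot 144) = - (-45 + 288) = \left(-1\right) 243 = -243$)
$6 \cdot 1 k = 6 \cdot 1 \left(-243\right) = 6 \left(-243\right) = -1458$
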